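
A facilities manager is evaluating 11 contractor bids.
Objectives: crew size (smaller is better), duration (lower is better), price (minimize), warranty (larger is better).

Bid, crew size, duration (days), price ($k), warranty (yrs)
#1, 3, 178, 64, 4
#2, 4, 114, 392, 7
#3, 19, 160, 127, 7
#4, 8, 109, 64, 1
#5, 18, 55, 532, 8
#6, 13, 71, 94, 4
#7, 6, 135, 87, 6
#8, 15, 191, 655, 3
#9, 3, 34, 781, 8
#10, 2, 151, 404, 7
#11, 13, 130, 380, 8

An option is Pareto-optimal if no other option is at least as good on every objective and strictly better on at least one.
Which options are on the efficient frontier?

#1: not dominated.
#2: not dominated.
#3: not dominated.
#4: not dominated.
#5: not dominated.
#6: not dominated.
#7: not dominated.
#8: dominated by #1 (crew size 3≤15, duration 178≤191, price 64≤655, warranty 4≥3).
#9: not dominated (best duration).
#10: not dominated (best crew size).
#11: not dominated.

#1, #2, #3, #4, #5, #6, #7, #9, #10, #11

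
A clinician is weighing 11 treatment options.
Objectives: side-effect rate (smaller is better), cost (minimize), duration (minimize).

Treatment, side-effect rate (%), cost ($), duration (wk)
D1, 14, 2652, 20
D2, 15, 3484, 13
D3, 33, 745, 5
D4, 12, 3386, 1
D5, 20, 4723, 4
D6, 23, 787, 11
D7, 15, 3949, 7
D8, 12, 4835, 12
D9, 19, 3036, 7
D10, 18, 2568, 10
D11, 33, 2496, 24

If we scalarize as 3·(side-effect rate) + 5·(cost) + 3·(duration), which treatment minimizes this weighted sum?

D3

D1: 3·14 + 5·2652 + 3·20 = 13362
D2: 3·15 + 5·3484 + 3·13 = 17504
D3: 3·33 + 5·745 + 3·5 = 3839
D4: 3·12 + 5·3386 + 3·1 = 16969
D5: 3·20 + 5·4723 + 3·4 = 23687
D6: 3·23 + 5·787 + 3·11 = 4037
D7: 3·15 + 5·3949 + 3·7 = 19811
D8: 3·12 + 5·4835 + 3·12 = 24247
D9: 3·19 + 5·3036 + 3·7 = 15258
D10: 3·18 + 5·2568 + 3·10 = 12924
D11: 3·33 + 5·2496 + 3·24 = 12651
Lowest: D3 at 3839.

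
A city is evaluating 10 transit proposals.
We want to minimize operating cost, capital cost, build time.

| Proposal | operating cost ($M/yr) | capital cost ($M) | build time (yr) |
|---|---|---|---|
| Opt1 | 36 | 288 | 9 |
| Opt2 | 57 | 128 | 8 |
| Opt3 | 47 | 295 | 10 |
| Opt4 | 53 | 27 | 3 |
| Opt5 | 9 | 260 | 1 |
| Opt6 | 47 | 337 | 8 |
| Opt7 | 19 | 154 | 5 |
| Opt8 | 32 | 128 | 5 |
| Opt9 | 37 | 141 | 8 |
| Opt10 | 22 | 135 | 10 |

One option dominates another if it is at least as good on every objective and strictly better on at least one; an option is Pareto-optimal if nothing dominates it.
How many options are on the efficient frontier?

5

Opt1: dominated by Opt5 (operating cost 9≤36, capital cost 260≤288, build time 1≤9).
Opt2: dominated by Opt4 (operating cost 53≤57, capital cost 27≤128, build time 3≤8).
Opt3: dominated by Opt1 (operating cost 36≤47, capital cost 288≤295, build time 9≤10).
Opt4: not dominated (best capital cost).
Opt5: not dominated (best operating cost).
Opt6: dominated by Opt5 (operating cost 9≤47, capital cost 260≤337, build time 1≤8).
Opt7: not dominated.
Opt8: not dominated.
Opt9: dominated by Opt8 (operating cost 32≤37, capital cost 128≤141, build time 5≤8).
Opt10: not dominated.
Pareto-optimal: Opt4, Opt5, Opt7, Opt8, Opt10 → 5.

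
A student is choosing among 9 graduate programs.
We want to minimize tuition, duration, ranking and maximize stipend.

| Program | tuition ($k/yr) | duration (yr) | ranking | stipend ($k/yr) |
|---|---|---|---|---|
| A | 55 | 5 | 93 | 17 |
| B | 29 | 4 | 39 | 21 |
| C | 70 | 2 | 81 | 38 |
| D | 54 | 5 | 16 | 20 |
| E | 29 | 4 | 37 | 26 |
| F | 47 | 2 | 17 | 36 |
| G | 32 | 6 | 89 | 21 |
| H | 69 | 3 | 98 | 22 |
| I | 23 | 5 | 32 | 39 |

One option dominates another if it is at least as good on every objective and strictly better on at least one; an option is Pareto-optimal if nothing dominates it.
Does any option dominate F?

No

A: worse on tuition (55 vs 47).
B: worse on duration (4 vs 2).
C: worse on tuition (70 vs 47).
D: worse on tuition (54 vs 47).
E: worse on duration (4 vs 2).
G: worse on duration (6 vs 2).
H: worse on tuition (69 vs 47).
I: worse on duration (5 vs 2).
No option is at least as good as F on every objective and strictly better on one.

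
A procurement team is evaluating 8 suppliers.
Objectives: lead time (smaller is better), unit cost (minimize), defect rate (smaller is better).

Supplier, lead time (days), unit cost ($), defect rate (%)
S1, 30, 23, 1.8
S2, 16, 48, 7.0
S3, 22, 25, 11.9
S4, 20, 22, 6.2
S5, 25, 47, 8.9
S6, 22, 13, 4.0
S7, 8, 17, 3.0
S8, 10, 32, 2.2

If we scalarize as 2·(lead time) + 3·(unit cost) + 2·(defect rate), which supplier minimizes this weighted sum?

S7

S1: 2·30 + 3·23 + 2·1.8 = 132.6
S2: 2·16 + 3·48 + 2·7.0 = 190.0
S3: 2·22 + 3·25 + 2·11.9 = 142.8
S4: 2·20 + 3·22 + 2·6.2 = 118.4
S5: 2·25 + 3·47 + 2·8.9 = 208.8
S6: 2·22 + 3·13 + 2·4.0 = 91.0
S7: 2·8 + 3·17 + 2·3.0 = 73.0
S8: 2·10 + 3·32 + 2·2.2 = 120.4
Lowest: S7 at 73.0.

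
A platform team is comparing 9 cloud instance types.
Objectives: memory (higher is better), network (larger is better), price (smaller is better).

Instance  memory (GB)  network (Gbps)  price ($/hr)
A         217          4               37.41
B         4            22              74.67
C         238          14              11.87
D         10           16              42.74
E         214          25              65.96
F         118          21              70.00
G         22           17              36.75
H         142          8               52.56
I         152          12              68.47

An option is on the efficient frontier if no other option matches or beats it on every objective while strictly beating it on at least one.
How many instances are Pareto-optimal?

A: dominated by C (memory 238≥217, network 14≥4, price 11.87≤37.41).
B: dominated by E (memory 214≥4, network 25≥22, price 65.96≤74.67).
C: not dominated (best memory).
D: dominated by G (memory 22≥10, network 17≥16, price 36.75≤42.74).
E: not dominated (best network).
F: dominated by E (memory 214≥118, network 25≥21, price 65.96≤70.00).
G: not dominated.
H: dominated by C (memory 238≥142, network 14≥8, price 11.87≤52.56).
I: dominated by C (memory 238≥152, network 14≥12, price 11.87≤68.47).
Pareto-optimal: C, E, G → 3.

3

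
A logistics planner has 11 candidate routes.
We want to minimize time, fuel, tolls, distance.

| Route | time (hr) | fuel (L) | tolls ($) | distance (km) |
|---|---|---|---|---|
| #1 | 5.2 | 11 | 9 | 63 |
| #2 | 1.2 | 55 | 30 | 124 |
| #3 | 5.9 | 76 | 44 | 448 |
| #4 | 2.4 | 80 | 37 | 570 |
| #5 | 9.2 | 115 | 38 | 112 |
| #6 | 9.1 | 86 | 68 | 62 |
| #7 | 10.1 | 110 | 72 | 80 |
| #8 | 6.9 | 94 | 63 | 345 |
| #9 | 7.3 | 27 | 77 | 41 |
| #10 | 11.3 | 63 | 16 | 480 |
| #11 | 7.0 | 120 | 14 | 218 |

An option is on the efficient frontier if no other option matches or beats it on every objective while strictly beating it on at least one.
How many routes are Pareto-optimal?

4

#1: not dominated (best fuel).
#2: not dominated (best time).
#3: dominated by #1 (time 5.2≤5.9, fuel 11≤76, tolls 9≤44, distance 63≤448).
#4: dominated by #2 (time 1.2≤2.4, fuel 55≤80, tolls 30≤37, distance 124≤570).
#5: dominated by #1 (time 5.2≤9.2, fuel 11≤115, tolls 9≤38, distance 63≤112).
#6: not dominated.
#7: dominated by #1 (time 5.2≤10.1, fuel 11≤110, tolls 9≤72, distance 63≤80).
#8: dominated by #1 (time 5.2≤6.9, fuel 11≤94, tolls 9≤63, distance 63≤345).
#9: not dominated (best distance).
#10: dominated by #1 (time 5.2≤11.3, fuel 11≤63, tolls 9≤16, distance 63≤480).
#11: dominated by #1 (time 5.2≤7.0, fuel 11≤120, tolls 9≤14, distance 63≤218).
Pareto-optimal: #1, #2, #6, #9 → 4.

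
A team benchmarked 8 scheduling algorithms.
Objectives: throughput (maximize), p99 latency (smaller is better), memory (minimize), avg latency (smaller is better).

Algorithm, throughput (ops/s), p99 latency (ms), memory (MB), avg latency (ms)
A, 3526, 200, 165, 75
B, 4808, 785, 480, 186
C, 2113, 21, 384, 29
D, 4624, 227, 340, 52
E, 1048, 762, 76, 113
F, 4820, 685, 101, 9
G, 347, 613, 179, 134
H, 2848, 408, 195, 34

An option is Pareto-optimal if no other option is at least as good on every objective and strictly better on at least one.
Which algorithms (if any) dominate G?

A

A: throughput 3526≥347, p99 latency 200≤613, memory 165≤179, avg latency 75≤134 — dominates G.
Others (B, C, D, E, F, H) are each worse than G on at least one objective.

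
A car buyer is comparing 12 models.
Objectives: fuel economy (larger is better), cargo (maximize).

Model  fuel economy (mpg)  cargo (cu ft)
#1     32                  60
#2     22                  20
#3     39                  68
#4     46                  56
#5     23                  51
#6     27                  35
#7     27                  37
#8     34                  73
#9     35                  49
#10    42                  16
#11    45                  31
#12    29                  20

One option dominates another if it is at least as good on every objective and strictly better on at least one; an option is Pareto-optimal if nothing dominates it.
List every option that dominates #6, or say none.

#1, #3, #4, #7, #8, #9

#1: fuel economy 32≥27, cargo 60≥35 — dominates #6.
#3: fuel economy 39≥27, cargo 68≥35 — dominates #6.
#4: fuel economy 46≥27, cargo 56≥35 — dominates #6.
#7: fuel economy 27≥27, cargo 37≥35 — dominates #6.
#8: fuel economy 34≥27, cargo 73≥35 — dominates #6.
#9: fuel economy 35≥27, cargo 49≥35 — dominates #6.
Others (#2, #5, #10, #11, #12) are each worse than #6 on at least one objective.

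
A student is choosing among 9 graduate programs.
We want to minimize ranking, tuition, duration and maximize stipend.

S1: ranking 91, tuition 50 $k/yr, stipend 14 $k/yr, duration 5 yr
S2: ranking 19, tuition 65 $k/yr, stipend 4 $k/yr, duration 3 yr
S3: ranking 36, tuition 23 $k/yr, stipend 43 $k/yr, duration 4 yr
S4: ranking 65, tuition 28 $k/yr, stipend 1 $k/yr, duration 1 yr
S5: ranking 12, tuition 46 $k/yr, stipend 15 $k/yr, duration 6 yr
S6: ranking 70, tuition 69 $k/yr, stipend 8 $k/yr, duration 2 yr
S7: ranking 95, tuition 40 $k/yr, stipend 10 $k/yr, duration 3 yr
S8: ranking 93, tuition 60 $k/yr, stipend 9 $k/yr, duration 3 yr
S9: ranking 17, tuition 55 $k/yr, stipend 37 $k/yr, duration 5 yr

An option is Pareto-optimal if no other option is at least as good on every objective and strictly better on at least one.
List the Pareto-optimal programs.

S1: dominated by S3 (ranking 36≤91, tuition 23≤50, stipend 43≥14, duration 4≤5).
S2: not dominated.
S3: not dominated (best tuition).
S4: not dominated (best duration).
S5: not dominated (best ranking).
S6: not dominated.
S7: not dominated.
S8: not dominated.
S9: not dominated.

S2, S3, S4, S5, S6, S7, S8, S9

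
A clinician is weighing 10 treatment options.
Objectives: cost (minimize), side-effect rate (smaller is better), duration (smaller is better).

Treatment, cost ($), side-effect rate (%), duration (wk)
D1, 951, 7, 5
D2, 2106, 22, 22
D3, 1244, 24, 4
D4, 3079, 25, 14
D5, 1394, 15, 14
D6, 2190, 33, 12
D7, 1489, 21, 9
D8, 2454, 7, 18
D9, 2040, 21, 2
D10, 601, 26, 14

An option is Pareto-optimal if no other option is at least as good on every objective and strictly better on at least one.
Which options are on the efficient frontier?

D1, D3, D9, D10

D1: not dominated.
D2: dominated by D1 (cost 951≤2106, side-effect rate 7≤22, duration 5≤22).
D3: not dominated.
D4: dominated by D1 (cost 951≤3079, side-effect rate 7≤25, duration 5≤14).
D5: dominated by D1 (cost 951≤1394, side-effect rate 7≤15, duration 5≤14).
D6: dominated by D1 (cost 951≤2190, side-effect rate 7≤33, duration 5≤12).
D7: dominated by D1 (cost 951≤1489, side-effect rate 7≤21, duration 5≤9).
D8: dominated by D1 (cost 951≤2454, side-effect rate 7≤7, duration 5≤18).
D9: not dominated (best duration).
D10: not dominated (best cost).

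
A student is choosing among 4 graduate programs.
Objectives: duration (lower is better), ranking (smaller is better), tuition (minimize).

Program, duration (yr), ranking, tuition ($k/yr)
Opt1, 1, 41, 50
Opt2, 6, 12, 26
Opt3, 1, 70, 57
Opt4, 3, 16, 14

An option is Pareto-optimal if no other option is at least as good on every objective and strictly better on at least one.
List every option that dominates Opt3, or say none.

Opt1

Opt1: duration 1≤1, ranking 41≤70, tuition 50≤57 — dominates Opt3.
Others (Opt2, Opt4) are each worse than Opt3 on at least one objective.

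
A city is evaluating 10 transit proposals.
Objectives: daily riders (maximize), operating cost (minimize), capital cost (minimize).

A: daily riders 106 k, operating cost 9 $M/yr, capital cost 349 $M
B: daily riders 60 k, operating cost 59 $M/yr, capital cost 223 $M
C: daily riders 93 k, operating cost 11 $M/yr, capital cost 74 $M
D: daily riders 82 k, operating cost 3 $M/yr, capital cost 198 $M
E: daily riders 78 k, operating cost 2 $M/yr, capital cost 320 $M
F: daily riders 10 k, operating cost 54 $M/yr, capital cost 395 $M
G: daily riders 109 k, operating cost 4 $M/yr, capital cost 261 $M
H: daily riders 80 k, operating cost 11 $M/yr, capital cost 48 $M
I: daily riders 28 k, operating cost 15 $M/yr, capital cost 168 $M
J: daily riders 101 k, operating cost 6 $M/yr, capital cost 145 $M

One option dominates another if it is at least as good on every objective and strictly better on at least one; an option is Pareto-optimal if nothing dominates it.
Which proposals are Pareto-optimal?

A: dominated by G (daily riders 109≥106, operating cost 4≤9, capital cost 261≤349).
B: dominated by C (daily riders 93≥60, operating cost 11≤59, capital cost 74≤223).
C: not dominated.
D: not dominated.
E: not dominated (best operating cost).
F: dominated by A (daily riders 106≥10, operating cost 9≤54, capital cost 349≤395).
G: not dominated (best daily riders).
H: not dominated (best capital cost).
I: dominated by C (daily riders 93≥28, operating cost 11≤15, capital cost 74≤168).
J: not dominated.

C, D, E, G, H, J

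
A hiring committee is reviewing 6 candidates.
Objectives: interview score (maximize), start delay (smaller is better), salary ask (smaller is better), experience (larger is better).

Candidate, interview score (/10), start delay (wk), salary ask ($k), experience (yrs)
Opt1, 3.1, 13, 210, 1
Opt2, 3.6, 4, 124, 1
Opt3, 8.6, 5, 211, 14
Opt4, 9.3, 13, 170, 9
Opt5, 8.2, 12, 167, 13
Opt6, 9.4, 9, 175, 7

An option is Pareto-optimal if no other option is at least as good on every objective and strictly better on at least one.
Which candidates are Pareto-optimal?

Opt1: dominated by Opt2 (interview score 3.6≥3.1, start delay 4≤13, salary ask 124≤210, experience 1≥1).
Opt2: not dominated (best start delay).
Opt3: not dominated (best experience).
Opt4: not dominated.
Opt5: not dominated.
Opt6: not dominated (best interview score).

Opt2, Opt3, Opt4, Opt5, Opt6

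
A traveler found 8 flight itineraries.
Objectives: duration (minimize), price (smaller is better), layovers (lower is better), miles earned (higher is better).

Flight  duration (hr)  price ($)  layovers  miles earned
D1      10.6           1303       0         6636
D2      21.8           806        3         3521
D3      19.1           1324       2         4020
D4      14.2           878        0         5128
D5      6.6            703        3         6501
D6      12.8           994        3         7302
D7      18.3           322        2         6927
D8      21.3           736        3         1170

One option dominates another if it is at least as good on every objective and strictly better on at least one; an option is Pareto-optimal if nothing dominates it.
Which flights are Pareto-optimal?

D1, D4, D5, D6, D7

D1: not dominated.
D2: dominated by D5 (duration 6.6≤21.8, price 703≤806, layovers 3≤3, miles earned 6501≥3521).
D3: dominated by D1 (duration 10.6≤19.1, price 1303≤1324, layovers 0≤2, miles earned 6636≥4020).
D4: not dominated.
D5: not dominated (best duration).
D6: not dominated (best miles earned).
D7: not dominated (best price).
D8: dominated by D5 (duration 6.6≤21.3, price 703≤736, layovers 3≤3, miles earned 6501≥1170).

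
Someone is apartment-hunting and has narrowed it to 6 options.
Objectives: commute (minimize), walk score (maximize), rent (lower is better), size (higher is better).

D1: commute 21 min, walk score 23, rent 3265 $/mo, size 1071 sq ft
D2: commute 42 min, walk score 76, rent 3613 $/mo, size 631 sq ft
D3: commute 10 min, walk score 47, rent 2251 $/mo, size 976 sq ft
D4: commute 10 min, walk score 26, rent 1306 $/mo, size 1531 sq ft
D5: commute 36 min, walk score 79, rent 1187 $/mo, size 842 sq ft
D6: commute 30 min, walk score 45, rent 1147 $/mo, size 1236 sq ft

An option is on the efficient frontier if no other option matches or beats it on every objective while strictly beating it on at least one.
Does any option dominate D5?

D1: worse on walk score (23 vs 79).
D2: worse on commute (42 vs 36).
D3: worse on walk score (47 vs 79).
D4: worse on walk score (26 vs 79).
D6: worse on walk score (45 vs 79).
No option is at least as good as D5 on every objective and strictly better on one.

No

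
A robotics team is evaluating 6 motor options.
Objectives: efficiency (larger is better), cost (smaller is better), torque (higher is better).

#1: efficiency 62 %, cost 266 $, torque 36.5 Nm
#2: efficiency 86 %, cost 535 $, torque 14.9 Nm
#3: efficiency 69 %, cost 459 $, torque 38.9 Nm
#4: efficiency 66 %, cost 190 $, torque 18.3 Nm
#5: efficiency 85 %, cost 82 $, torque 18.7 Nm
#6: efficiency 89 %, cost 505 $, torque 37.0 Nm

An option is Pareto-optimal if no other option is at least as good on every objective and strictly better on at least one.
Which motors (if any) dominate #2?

#6

#6: efficiency 89≥86, cost 505≤535, torque 37.0≥14.9 — dominates #2.
Others (#1, #3, #4, #5) are each worse than #2 on at least one objective.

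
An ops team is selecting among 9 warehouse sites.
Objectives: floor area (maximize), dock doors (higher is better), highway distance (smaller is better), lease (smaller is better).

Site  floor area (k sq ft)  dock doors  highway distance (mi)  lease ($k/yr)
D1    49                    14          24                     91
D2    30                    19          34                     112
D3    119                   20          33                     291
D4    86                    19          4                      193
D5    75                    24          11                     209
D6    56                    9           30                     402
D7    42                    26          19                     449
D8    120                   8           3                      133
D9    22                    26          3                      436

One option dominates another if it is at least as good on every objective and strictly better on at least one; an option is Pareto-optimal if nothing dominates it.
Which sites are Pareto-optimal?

D1, D2, D3, D4, D5, D7, D8, D9

D1: not dominated (best lease).
D2: not dominated.
D3: not dominated.
D4: not dominated.
D5: not dominated.
D6: dominated by D4 (floor area 86≥56, dock doors 19≥9, highway distance 4≤30, lease 193≤402).
D7: not dominated.
D8: not dominated (best floor area).
D9: not dominated.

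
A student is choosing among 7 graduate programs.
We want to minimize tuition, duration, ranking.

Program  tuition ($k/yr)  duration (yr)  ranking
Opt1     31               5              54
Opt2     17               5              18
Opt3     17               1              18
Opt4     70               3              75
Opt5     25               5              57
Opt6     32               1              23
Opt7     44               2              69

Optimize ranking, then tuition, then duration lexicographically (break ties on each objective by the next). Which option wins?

Opt3

First minimize ranking: best is 18, kept {Opt2, Opt3}.
Then minimize tuition: best is 17, kept {Opt2, Opt3}.
Then minimize duration: best is 1, kept {Opt3}.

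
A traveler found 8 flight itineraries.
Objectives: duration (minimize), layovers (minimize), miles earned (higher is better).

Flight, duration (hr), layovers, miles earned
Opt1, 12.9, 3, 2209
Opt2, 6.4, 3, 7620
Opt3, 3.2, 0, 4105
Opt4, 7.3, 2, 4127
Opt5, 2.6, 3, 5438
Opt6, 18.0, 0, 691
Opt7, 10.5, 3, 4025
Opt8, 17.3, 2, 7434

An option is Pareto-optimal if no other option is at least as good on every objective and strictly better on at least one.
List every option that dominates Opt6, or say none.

Opt3

Opt3: duration 3.2≤18.0, layovers 0≤0, miles earned 4105≥691 — dominates Opt6.
Others (Opt1, Opt2, Opt4, Opt5, Opt7, Opt8) are each worse than Opt6 on at least one objective.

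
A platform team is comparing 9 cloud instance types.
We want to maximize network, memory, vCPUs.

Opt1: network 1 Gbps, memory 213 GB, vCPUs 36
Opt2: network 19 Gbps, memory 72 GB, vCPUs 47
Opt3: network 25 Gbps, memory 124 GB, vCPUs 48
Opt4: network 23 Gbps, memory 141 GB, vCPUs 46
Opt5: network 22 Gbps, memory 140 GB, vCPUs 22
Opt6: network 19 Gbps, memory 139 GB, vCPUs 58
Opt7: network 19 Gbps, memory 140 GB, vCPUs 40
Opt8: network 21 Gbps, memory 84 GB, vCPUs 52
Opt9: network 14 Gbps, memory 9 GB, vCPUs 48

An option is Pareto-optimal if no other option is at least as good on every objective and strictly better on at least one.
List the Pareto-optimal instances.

Opt1, Opt3, Opt4, Opt6, Opt8

Opt1: not dominated (best memory).
Opt2: dominated by Opt3 (network 25≥19, memory 124≥72, vCPUs 48≥47).
Opt3: not dominated (best network).
Opt4: not dominated.
Opt5: dominated by Opt4 (network 23≥22, memory 141≥140, vCPUs 46≥22).
Opt6: not dominated (best vCPUs).
Opt7: dominated by Opt4 (network 23≥19, memory 141≥140, vCPUs 46≥40).
Opt8: not dominated.
Opt9: dominated by Opt3 (network 25≥14, memory 124≥9, vCPUs 48≥48).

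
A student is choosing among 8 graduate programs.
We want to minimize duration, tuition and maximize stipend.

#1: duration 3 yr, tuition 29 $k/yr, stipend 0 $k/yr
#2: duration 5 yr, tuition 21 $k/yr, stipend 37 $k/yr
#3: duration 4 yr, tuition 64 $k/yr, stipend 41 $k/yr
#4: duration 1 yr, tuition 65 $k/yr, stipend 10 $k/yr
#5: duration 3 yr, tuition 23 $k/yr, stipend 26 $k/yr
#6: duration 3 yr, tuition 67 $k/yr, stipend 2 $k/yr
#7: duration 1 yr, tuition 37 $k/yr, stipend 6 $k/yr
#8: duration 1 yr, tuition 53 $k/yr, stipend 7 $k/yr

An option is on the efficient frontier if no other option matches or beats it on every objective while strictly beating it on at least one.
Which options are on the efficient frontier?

#2, #3, #4, #5, #7, #8

#1: dominated by #5 (duration 3≤3, tuition 23≤29, stipend 26≥0).
#2: not dominated (best tuition).
#3: not dominated (best stipend).
#4: not dominated.
#5: not dominated.
#6: dominated by #4 (duration 1≤3, tuition 65≤67, stipend 10≥2).
#7: not dominated.
#8: not dominated.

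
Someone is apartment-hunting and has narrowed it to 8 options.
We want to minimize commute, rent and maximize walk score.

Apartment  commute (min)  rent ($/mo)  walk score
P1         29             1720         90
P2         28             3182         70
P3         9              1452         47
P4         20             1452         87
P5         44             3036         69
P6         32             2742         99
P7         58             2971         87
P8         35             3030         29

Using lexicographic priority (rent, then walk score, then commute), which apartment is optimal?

First minimize rent: best is 1452, kept {P3, P4}.
Then maximize walk score: best is 87, kept {P4}.

P4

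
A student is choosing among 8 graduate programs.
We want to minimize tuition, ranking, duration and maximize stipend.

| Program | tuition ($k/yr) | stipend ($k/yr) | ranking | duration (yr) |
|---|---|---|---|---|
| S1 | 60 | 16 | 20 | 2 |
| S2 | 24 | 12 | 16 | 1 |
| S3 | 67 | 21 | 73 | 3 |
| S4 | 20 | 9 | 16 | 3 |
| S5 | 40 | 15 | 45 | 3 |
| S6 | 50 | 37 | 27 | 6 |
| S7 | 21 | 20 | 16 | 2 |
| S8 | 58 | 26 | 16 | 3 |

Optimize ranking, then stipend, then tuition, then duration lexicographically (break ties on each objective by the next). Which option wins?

S8

First minimize ranking: best is 16, kept {S2, S4, S7, S8}.
Then maximize stipend: best is 26, kept {S8}.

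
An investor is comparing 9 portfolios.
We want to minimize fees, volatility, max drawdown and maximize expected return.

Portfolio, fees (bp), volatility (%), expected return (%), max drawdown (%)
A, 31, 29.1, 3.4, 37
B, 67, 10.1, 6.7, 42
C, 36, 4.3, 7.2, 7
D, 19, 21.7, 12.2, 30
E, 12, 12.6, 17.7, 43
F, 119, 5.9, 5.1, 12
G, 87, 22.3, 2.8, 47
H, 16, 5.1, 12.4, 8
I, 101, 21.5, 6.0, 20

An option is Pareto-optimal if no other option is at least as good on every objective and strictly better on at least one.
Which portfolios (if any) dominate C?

A: worse on volatility (29.1 vs 4.3).
B: worse on fees (67 vs 36).
D: worse on volatility (21.7 vs 4.3).
E: worse on volatility (12.6 vs 4.3).
F: worse on fees (119 vs 36).
G: worse on fees (87 vs 36).
H: worse on volatility (5.1 vs 4.3).
I: worse on fees (101 vs 36).
No option dominates C.

none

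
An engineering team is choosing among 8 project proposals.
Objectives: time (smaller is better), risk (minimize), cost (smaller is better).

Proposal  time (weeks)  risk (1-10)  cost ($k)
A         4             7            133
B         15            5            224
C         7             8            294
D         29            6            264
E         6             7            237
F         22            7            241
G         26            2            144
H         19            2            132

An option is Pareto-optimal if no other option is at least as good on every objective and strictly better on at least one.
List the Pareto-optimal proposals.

A: not dominated (best time).
B: not dominated.
C: dominated by A (time 4≤7, risk 7≤8, cost 133≤294).
D: dominated by B (time 15≤29, risk 5≤6, cost 224≤264).
E: dominated by A (time 4≤6, risk 7≤7, cost 133≤237).
F: dominated by A (time 4≤22, risk 7≤7, cost 133≤241).
G: dominated by H (time 19≤26, risk 2≤2, cost 132≤144).
H: not dominated (best cost).

A, B, H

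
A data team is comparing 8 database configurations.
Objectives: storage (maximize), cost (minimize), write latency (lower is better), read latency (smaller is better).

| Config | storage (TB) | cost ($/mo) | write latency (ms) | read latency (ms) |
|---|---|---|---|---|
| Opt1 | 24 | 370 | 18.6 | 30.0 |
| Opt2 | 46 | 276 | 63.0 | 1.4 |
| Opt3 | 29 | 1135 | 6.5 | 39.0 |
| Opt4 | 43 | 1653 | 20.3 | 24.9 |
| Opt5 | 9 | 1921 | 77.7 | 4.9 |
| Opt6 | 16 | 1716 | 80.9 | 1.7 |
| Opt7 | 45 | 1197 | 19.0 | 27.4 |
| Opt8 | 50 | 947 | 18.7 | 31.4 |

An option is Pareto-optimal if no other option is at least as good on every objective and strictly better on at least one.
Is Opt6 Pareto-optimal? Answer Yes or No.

Opt2 vs Opt6: storage 46≥16, cost 276≤1716, write latency 63.0≤80.9, read latency 1.4≤1.7 — Opt2 is at least as good on every objective and strictly better on at least one, so Opt2 dominates Opt6.

No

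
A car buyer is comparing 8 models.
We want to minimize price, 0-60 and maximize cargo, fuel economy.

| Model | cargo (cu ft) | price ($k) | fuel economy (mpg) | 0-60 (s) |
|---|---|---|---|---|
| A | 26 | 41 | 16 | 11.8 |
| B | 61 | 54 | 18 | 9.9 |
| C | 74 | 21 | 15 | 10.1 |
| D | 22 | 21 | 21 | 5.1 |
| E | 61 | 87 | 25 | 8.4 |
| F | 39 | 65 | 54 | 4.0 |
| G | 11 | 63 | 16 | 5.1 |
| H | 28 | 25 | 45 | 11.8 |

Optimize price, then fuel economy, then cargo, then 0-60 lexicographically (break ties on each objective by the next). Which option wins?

First minimize price: best is 21, kept {C, D}.
Then maximize fuel economy: best is 21, kept {D}.

D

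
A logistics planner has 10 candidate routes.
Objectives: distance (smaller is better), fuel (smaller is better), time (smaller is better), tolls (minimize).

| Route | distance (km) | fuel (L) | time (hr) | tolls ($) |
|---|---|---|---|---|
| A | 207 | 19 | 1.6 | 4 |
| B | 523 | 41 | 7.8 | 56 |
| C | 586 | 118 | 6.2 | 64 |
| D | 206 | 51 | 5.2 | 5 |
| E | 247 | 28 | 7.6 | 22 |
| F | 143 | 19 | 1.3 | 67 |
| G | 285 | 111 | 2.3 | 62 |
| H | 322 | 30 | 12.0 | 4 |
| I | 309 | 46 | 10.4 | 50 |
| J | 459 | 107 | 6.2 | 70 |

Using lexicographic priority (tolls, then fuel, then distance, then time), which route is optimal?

A

First minimize tolls: best is 4, kept {A, H}.
Then minimize fuel: best is 19, kept {A}.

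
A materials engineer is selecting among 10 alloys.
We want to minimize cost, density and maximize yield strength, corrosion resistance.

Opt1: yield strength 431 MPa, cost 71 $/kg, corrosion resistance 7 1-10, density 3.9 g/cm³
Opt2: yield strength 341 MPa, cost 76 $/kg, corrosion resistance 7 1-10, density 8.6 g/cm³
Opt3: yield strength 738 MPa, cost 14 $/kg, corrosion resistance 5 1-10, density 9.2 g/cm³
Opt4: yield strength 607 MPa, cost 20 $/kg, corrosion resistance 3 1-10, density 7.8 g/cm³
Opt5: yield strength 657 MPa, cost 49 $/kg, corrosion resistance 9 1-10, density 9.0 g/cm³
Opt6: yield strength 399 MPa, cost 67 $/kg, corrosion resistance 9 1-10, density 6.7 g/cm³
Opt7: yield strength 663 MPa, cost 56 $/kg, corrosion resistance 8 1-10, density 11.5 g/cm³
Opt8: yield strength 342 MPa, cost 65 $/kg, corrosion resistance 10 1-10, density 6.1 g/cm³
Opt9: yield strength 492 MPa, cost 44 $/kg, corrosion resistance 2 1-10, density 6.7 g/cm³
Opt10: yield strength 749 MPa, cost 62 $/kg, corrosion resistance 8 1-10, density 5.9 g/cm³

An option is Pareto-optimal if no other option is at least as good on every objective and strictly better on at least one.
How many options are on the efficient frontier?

Opt1: not dominated (best density).
Opt2: dominated by Opt1 (yield strength 431≥341, cost 71≤76, corrosion resistance 7≥7, density 3.9≤8.6).
Opt3: not dominated (best cost).
Opt4: not dominated.
Opt5: not dominated.
Opt6: not dominated.
Opt7: not dominated.
Opt8: not dominated (best corrosion resistance).
Opt9: not dominated.
Opt10: not dominated (best yield strength).
Pareto-optimal: Opt1, Opt3, Opt4, Opt5, Opt6, Opt7, Opt8, Opt9, Opt10 → 9.

9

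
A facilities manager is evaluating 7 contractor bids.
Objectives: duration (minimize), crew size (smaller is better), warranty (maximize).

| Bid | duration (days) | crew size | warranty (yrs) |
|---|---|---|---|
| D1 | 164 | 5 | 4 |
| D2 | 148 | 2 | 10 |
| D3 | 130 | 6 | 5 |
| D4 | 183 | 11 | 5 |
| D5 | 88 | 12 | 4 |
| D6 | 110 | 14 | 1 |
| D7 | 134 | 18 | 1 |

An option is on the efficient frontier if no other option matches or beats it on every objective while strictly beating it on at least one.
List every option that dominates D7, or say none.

D3: duration 130≤134, crew size 6≤18, warranty 5≥1 — dominates D7.
D5: duration 88≤134, crew size 12≤18, warranty 4≥1 — dominates D7.
D6: duration 110≤134, crew size 14≤18, warranty 1≥1 — dominates D7.
Others (D1, D2, D4) are each worse than D7 on at least one objective.

D3, D5, D6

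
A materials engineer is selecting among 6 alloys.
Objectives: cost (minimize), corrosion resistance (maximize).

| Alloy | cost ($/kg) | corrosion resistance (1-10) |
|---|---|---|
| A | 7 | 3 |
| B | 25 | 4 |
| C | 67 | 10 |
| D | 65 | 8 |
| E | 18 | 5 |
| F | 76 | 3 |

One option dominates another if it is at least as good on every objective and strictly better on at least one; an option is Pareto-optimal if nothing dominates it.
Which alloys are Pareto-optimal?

A: not dominated (best cost).
B: dominated by E (cost 18≤25, corrosion resistance 5≥4).
C: not dominated (best corrosion resistance).
D: not dominated.
E: not dominated.
F: dominated by A (cost 7≤76, corrosion resistance 3≥3).

A, C, D, E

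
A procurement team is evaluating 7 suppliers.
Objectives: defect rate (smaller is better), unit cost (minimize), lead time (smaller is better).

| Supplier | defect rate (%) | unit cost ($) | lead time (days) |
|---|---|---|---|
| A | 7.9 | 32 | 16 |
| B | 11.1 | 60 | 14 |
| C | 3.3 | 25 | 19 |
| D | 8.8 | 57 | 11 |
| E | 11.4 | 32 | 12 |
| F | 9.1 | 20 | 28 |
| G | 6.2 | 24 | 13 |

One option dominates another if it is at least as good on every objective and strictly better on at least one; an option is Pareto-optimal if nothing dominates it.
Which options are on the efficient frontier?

C, D, E, F, G

A: dominated by G (defect rate 6.2≤7.9, unit cost 24≤32, lead time 13≤16).
B: dominated by D (defect rate 8.8≤11.1, unit cost 57≤60, lead time 11≤14).
C: not dominated (best defect rate).
D: not dominated (best lead time).
E: not dominated.
F: not dominated (best unit cost).
G: not dominated.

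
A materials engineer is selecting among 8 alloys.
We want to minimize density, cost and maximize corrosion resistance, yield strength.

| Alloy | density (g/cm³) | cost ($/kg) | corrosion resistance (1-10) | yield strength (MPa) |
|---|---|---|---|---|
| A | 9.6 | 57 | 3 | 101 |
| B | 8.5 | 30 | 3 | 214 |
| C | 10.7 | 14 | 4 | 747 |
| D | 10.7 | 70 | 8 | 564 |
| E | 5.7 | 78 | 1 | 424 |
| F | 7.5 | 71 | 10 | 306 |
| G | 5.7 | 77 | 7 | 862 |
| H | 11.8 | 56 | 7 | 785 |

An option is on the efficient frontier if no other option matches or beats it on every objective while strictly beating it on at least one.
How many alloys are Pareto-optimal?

6

A: dominated by B (density 8.5≤9.6, cost 30≤57, corrosion resistance 3≥3, yield strength 214≥101).
B: not dominated.
C: not dominated (best cost).
D: not dominated.
E: dominated by G (density 5.7≤5.7, cost 77≤78, corrosion resistance 7≥1, yield strength 862≥424).
F: not dominated (best corrosion resistance).
G: not dominated (best yield strength).
H: not dominated.
Pareto-optimal: B, C, D, F, G, H → 6.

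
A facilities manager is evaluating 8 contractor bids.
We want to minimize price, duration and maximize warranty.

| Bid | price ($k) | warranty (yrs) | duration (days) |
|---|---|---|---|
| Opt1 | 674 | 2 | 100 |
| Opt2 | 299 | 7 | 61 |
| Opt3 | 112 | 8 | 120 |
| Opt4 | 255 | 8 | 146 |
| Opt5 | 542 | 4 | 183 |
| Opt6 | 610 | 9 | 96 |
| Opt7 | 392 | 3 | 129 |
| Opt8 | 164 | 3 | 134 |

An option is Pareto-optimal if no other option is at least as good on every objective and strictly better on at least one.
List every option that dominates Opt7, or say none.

Opt2, Opt3

Opt2: price 299≤392, warranty 7≥3, duration 61≤129 — dominates Opt7.
Opt3: price 112≤392, warranty 8≥3, duration 120≤129 — dominates Opt7.
Others (Opt1, Opt4, Opt5, Opt6, Opt8) are each worse than Opt7 on at least one objective.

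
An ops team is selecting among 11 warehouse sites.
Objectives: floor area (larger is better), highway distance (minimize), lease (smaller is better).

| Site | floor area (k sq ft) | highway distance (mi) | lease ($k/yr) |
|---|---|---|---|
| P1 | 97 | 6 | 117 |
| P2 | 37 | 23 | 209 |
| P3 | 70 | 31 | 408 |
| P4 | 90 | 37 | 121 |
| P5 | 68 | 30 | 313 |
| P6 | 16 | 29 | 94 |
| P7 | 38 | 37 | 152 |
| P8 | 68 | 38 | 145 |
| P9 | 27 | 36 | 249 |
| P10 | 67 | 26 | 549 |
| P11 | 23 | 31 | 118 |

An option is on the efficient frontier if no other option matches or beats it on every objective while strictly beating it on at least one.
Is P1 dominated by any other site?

No

P2: worse on floor area (37 vs 97).
P3: worse on floor area (70 vs 97).
P4: worse on floor area (90 vs 97).
P5: worse on floor area (68 vs 97).
P6: worse on floor area (16 vs 97).
P7: worse on floor area (38 vs 97).
P8: worse on floor area (68 vs 97).
P9: worse on floor area (27 vs 97).
P10: worse on floor area (67 vs 97).
P11: worse on floor area (23 vs 97).
No option is at least as good as P1 on every objective and strictly better on one.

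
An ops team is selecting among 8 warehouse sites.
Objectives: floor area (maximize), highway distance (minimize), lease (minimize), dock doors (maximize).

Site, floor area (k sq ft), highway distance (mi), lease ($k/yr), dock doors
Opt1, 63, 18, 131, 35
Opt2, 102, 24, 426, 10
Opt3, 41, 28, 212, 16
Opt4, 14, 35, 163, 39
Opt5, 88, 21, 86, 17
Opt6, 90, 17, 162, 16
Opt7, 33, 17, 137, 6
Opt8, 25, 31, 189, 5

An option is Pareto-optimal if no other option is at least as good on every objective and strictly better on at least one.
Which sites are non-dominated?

Opt1, Opt2, Opt4, Opt5, Opt6, Opt7

Opt1: not dominated.
Opt2: not dominated (best floor area).
Opt3: dominated by Opt1 (floor area 63≥41, highway distance 18≤28, lease 131≤212, dock doors 35≥16).
Opt4: not dominated (best dock doors).
Opt5: not dominated (best lease).
Opt6: not dominated.
Opt7: not dominated.
Opt8: dominated by Opt1 (floor area 63≥25, highway distance 18≤31, lease 131≤189, dock doors 35≥5).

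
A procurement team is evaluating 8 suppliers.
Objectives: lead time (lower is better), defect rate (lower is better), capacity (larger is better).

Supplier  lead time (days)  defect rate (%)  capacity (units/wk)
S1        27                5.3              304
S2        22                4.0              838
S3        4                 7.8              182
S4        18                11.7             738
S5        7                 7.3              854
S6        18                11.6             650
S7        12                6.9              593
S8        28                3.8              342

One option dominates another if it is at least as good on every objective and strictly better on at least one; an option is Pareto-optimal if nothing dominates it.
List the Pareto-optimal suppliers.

S2, S3, S5, S7, S8

S1: dominated by S2 (lead time 22≤27, defect rate 4.0≤5.3, capacity 838≥304).
S2: not dominated.
S3: not dominated (best lead time).
S4: dominated by S5 (lead time 7≤18, defect rate 7.3≤11.7, capacity 854≥738).
S5: not dominated (best capacity).
S6: dominated by S5 (lead time 7≤18, defect rate 7.3≤11.6, capacity 854≥650).
S7: not dominated.
S8: not dominated (best defect rate).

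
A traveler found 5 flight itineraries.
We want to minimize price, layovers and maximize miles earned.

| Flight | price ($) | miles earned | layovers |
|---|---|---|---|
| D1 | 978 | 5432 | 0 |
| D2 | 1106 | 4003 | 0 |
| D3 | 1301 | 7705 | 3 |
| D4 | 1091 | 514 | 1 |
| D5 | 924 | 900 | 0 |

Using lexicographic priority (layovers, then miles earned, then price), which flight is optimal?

D1

First minimize layovers: best is 0, kept {D1, D2, D5}.
Then maximize miles earned: best is 5432, kept {D1}.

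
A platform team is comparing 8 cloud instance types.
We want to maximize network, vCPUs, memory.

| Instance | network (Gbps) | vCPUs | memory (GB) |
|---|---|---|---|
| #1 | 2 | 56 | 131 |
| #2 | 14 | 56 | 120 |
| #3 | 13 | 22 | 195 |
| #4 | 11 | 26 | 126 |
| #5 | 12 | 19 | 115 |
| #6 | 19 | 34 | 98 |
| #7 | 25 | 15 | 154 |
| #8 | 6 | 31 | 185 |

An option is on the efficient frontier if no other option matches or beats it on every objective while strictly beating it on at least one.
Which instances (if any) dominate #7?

none

#1: worse on network (2 vs 25).
#2: worse on network (14 vs 25).
#3: worse on network (13 vs 25).
#4: worse on network (11 vs 25).
#5: worse on network (12 vs 25).
#6: worse on network (19 vs 25).
#8: worse on network (6 vs 25).
No option dominates #7.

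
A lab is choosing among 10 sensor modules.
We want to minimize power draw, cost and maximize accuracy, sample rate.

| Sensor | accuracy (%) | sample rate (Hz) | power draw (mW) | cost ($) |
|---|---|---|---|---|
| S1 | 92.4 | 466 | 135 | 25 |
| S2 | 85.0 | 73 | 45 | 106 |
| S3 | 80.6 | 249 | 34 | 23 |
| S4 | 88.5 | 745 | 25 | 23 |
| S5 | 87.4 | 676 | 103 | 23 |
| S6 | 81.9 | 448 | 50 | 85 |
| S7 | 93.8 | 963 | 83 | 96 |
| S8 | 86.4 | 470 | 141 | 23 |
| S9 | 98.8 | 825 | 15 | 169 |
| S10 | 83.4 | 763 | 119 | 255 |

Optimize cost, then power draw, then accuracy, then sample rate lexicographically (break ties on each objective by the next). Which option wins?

S4

First minimize cost: best is 23, kept {S3, S4, S5, S8}.
Then minimize power draw: best is 25, kept {S4}.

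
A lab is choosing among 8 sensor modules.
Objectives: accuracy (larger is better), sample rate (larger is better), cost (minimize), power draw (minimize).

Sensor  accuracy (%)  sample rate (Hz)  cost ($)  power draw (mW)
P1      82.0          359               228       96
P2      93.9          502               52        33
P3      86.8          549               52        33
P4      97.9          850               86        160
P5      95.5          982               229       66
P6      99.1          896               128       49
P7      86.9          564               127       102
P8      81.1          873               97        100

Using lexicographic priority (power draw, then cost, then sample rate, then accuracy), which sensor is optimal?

First minimize power draw: best is 33, kept {P2, P3}.
Then minimize cost: best is 52, kept {P2, P3}.
Then maximize sample rate: best is 549, kept {P3}.

P3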